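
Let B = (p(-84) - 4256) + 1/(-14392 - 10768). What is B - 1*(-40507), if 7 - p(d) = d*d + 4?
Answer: 734621679/25160 ≈ 29198.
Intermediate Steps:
p(d) = 3 - d**2 (p(d) = 7 - (d*d + 4) = 7 - (d**2 + 4) = 7 - (4 + d**2) = 7 + (-4 - d**2) = 3 - d**2)
B = -284534441/25160 (B = ((3 - 1*(-84)**2) - 4256) + 1/(-14392 - 10768) = ((3 - 1*7056) - 4256) + 1/(-25160) = ((3 - 7056) - 4256) - 1/25160 = (-7053 - 4256) - 1/25160 = -11309 - 1/25160 = -284534441/25160 ≈ -11309.)
B - 1*(-40507) = -284534441/25160 - 1*(-40507) = -284534441/25160 + 40507 = 734621679/25160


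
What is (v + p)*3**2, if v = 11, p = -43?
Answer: -288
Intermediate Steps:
(v + p)*3**2 = (11 - 43)*3**2 = -32*9 = -288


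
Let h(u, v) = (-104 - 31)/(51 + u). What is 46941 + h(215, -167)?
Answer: 12486171/266 ≈ 46941.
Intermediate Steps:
h(u, v) = -135/(51 + u)
46941 + h(215, -167) = 46941 - 135/(51 + 215) = 46941 - 135/266 = 12486171/266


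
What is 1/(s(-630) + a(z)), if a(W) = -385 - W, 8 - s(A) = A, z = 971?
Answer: -1/718 ≈ -0.0013928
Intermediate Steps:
s(A) = 8 - A
1/(s(-630) + a(z)) = 1/((8 - 1*(-630)) + (-385 - 1*971)) = 1/((8 + 630) + (-385 - 971)) = 1/(638 - 1356) = 1/(-718) = -1/718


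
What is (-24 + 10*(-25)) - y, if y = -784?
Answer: 510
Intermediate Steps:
(-24 + 10*(-25)) - y = (-24 + 10*(-25)) - 1*(-784) = (-24 - 250) + 784 = -274 + 784 = 510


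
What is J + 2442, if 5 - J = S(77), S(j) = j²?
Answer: -3482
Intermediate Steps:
J = -5924 (J = 5 - 1*77² = 5 - 1*5929 = 5 - 5929 = -5924)
J + 2442 = -5924 + 2442 = -3482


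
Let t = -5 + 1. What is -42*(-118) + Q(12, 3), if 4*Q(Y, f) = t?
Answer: 4955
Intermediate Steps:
t = -4
Q(Y, f) = -1 (Q(Y, f) = (¼)*(-4) = -1)
-42*(-118) + Q(12, 3) = -42*(-118) - 1 = 4956 - 1 = 4955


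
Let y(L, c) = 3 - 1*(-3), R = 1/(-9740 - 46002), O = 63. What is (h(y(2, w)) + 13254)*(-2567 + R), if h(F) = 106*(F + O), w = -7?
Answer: -1471534629060/27871 ≈ -5.2798e+7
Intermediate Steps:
R = -1/55742 (R = 1/(-55742) = -1/55742 ≈ -1.7940e-5)
y(L, c) = 6 (y(L, c) = 3 + 3 = 6)
h(F) = 6678 + 106*F (h(F) = 106*(F + 63) = 106*(63 + F) = 6678 + 106*F)
(h(y(2, w)) + 13254)*(-2567 + R) = ((6678 + 106*6) + 13254)*(-2567 - 1/55742) = ((6678 + 636) + 13254)*(-143089715/55742) = (7314 + 13254)*(-143089715/55742) = 20568*(-143089715/55742) = -1471534629060/27871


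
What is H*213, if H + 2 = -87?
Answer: -18957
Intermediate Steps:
H = -89 (H = -2 - 87 = -89)
H*213 = -89*213 = -18957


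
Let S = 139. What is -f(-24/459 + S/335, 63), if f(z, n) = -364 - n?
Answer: 427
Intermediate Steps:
-f(-24/459 + S/335, 63) = -(-364 - 1*63) = -(-364 - 63) = -1*(-427) = 427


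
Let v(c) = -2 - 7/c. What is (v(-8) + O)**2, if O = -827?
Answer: 43890625/64 ≈ 6.8579e+5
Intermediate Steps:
(v(-8) + O)**2 = ((-2 - 7/(-8)) - 827)**2 = ((-2 - 7*(-1/8)) - 827)**2 = ((-2 + 7/8) - 827)**2 = (-9/8 - 827)**2 = (-6625/8)**2 = 43890625/64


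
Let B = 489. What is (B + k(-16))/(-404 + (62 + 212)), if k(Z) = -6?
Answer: -483/130 ≈ -3.7154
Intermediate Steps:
(B + k(-16))/(-404 + (62 + 212)) = (489 - 6)/(-404 + (62 + 212)) = 483/(-404 + 274) = 483/(-130) = 483*(-1/130) = -483/130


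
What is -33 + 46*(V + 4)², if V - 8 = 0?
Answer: 6591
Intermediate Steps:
V = 8 (V = 8 + 0 = 8)
-33 + 46*(V + 4)² = -33 + 46*(8 + 4)² = -33 + 46*12² = -33 + 46*144 = -33 + 6624 = 6591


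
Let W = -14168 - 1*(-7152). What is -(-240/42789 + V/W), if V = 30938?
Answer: 220914987/50034604 ≈ 4.4152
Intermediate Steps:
W = -7016 (W = -14168 + 7152 = -7016)
-(-240/42789 + V/W) = -(-240/42789 + 30938/(-7016)) = -(-240*1/42789 + 30938*(-1/7016)) = -(-80/14263 - 15469/3508) = -1*(-220914987/50034604) = 220914987/50034604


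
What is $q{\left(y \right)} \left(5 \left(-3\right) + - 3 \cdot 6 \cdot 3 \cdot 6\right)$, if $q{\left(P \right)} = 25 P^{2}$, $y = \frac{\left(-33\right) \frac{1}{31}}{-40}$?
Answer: $- \frac{369171}{61504} \approx -6.0024$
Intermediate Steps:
$y = \frac{33}{1240}$ ($y = \left(-33\right) \frac{1}{31} \left(- \frac{1}{40}\right) = \left(- \frac{33}{31}\right) \left(- \frac{1}{40}\right) = \frac{33}{1240} \approx 0.026613$)
$q{\left(y \right)} \left(5 \left(-3\right) + - 3 \cdot 6 \cdot 3 \cdot 6\right) = 25 \left(\frac{33}{1240}\right)^{2} \left(5 \left(-3\right) + - 3 \cdot 6 \cdot 3 \cdot 6\right) = 25 \cdot \frac{1089}{1537600} \left(-15 + \left(-3\right) 18 \cdot 6\right) = \frac{1089 \left(-15 - 324\right)}{61504} = \frac{1089}{61504} \left(-339\right) = - \frac{369171}{61504}$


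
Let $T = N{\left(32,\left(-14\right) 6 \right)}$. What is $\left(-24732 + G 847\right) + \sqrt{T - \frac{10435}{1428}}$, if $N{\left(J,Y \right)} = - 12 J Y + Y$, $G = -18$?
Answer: $-39978 + \frac{\sqrt{16397431617}}{714} \approx -39799.0$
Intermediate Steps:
$N{\left(J,Y \right)} = Y - 12 J Y$ ($N{\left(J,Y \right)} = - 12 J Y + Y = Y - 12 J Y$)
$T = 32172$ ($T = \left(-14\right) 6 \left(1 - 384\right) = - 84 \left(1 - 384\right) = \left(-84\right) \left(-383\right) = 32172$)
$\left(-24732 + G 847\right) + \sqrt{T - \frac{10435}{1428}} = \left(-24732 - 15246\right) + \sqrt{32172 - \frac{10435}{1428}} = -39978 + \sqrt{32172 - \frac{10435}{1428}} = -39978 + \sqrt{\frac{45931181}{1428}} = -39978 + \frac{\sqrt{16397431617}}{714}$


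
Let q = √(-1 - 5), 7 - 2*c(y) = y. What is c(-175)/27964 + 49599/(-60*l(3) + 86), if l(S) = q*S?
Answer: 29824799233/1410755836 + 2231955*I*√6/50449 ≈ 21.141 + 108.37*I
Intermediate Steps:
c(y) = 7/2 - y/2
q = I*√6 (q = √(-6) = I*√6 ≈ 2.4495*I)
l(S) = I*S*√6 (l(S) = (I*√6)*S = I*S*√6)
c(-175)/27964 + 49599/(-60*l(3) + 86) = (7/2 - ½*(-175))/27964 + 49599/(-60*I*3*√6 + 86) = (7/2 + 175/2)*(1/27964) + 49599/(-180*I*√6 + 86) = 91*(1/27964) + 49599/(-180*I*√6 + 86) = 91/27964 + 49599/(86 - 180*I*√6)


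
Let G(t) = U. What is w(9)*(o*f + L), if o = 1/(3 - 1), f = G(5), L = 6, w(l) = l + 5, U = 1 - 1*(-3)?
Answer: 112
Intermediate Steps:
U = 4 (U = 1 + 3 = 4)
w(l) = 5 + l
G(t) = 4
f = 4
o = ½ (o = 1/2 = ½ ≈ 0.50000)
w(9)*(o*f + L) = (5 + 9)*((½)*4 + 6) = 14*(2 + 6) = 14*8 = 112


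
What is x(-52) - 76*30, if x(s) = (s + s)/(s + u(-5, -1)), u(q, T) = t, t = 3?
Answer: -111616/49 ≈ -2277.9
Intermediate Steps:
u(q, T) = 3
x(s) = 2*s/(3 + s) (x(s) = (s + s)/(s + 3) = (2*s)/(3 + s) = 2*s/(3 + s))
x(-52) - 76*30 = 2*(-52)/(3 - 52) - 76*30 = 2*(-52)/(-49) - 2280 = 2*(-52)*(-1/49) - 2280 = 104/49 - 2280 = -111616/49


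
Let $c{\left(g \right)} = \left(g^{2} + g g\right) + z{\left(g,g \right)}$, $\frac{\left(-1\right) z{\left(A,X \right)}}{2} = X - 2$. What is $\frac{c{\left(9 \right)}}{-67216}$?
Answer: $- \frac{37}{16804} \approx -0.0022019$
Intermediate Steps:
$z{\left(A,X \right)} = 4 - 2 X$ ($z{\left(A,X \right)} = - 2 \left(X - 2\right) = - 2 \left(-2 + X\right) = 4 - 2 X$)
$c{\left(g \right)} = 4 - 2 g + 2 g^{2}$ ($c{\left(g \right)} = \left(g^{2} + g g\right) - \left(-4 + 2 g\right) = \left(g^{2} + g^{2}\right) - \left(-4 + 2 g\right) = 2 g^{2} - \left(-4 + 2 g\right) = 4 - 2 g + 2 g^{2}$)
$\frac{c{\left(9 \right)}}{-67216} = \frac{4 - 18 + 2 \cdot 9^{2}}{-67216} = \left(4 - 18 + 2 \cdot 81\right) \left(- \frac{1}{67216}\right) = \left(4 - 18 + 162\right) \left(- \frac{1}{67216}\right) = 148 \left(- \frac{1}{67216}\right) = - \frac{37}{16804}$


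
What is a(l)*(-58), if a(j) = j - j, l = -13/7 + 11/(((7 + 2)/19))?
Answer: 0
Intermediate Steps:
l = 1346/63 (l = -13*⅐ + 11/((9*(1/19))) = -13/7 + 11/(9/19) = -13/7 + 11*(19/9) = -13/7 + 209/9 = 1346/63 ≈ 21.365)
a(j) = 0
a(l)*(-58) = 0*(-58) = 0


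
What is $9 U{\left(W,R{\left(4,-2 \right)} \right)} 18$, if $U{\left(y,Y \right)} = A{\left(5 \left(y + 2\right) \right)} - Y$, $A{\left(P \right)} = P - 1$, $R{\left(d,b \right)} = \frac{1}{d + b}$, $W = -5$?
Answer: $-2673$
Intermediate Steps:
$R{\left(d,b \right)} = \frac{1}{b + d}$
$A{\left(P \right)} = -1 + P$
$U{\left(y,Y \right)} = 9 - Y + 5 y$ ($U{\left(y,Y \right)} = \left(-1 + 5 \left(y + 2\right)\right) - Y = \left(-1 + 5 \left(2 + y\right)\right) - Y = \left(-1 + \left(10 + 5 y\right)\right) - Y = \left(9 + 5 y\right) - Y = 9 - Y + 5 y$)
$9 U{\left(W,R{\left(4,-2 \right)} \right)} 18 = 9 \left(9 - \frac{1}{-2 + 4} + 5 \left(-5\right)\right) 18 = 9 \left(9 - \frac{1}{2} - 25\right) 18 = 9 \left(- \frac{33}{2}\right) 18 = \left(- \frac{297}{2}\right) 18 = -2673$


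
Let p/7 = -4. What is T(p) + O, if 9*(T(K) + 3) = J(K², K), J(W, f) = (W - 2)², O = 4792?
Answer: 654625/9 ≈ 72736.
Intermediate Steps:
p = -28 (p = 7*(-4) = -28)
J(W, f) = (-2 + W)²
T(K) = -3 + (-2 + K²)²/9
T(p) + O = (-3 + (-2 + (-28)²)²/9) + 4792 = (-3 + (-2 + 784)²/9) + 4792 = (-3 + (⅑)*782²) + 4792 = (-3 + (⅑)*611524) + 4792 = (-3 + 611524/9) + 4792 = 611497/9 + 4792 = 654625/9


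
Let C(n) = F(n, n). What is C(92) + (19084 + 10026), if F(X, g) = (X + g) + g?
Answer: 29386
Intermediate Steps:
F(X, g) = X + 2*g
C(n) = 3*n (C(n) = n + 2*n = 3*n)
C(92) + (19084 + 10026) = 3*92 + (19084 + 10026) = 276 + 29110 = 29386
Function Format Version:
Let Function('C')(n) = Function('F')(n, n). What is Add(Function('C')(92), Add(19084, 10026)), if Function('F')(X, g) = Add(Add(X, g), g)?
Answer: 29386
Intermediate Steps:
Function('F')(X, g) = Add(X, Mul(2, g))
Function('C')(n) = Mul(3, n) (Function('C')(n) = Add(n, Mul(2, n)) = Mul(3, n))
Add(Function('C')(92), Add(19084, 10026)) = Add(Mul(3, 92), Add(19084, 10026)) = Add(276, 29110) = 29386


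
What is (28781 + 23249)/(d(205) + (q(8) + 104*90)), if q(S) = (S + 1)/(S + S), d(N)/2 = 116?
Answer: 832480/153481 ≈ 5.4240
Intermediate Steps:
d(N) = 232 (d(N) = 2*116 = 232)
q(S) = (1 + S)/(2*S) (q(S) = (1 + S)/((2*S)) = (1 + S)*(1/(2*S)) = (1 + S)/(2*S))
(28781 + 23249)/(d(205) + (q(8) + 104*90)) = (28781 + 23249)/(232 + ((1/2)*(1 + 8)/8 + 104*90)) = 52030/(232 + ((1/2)*(1/8)*9 + 9360)) = 52030/(232 + (9/16 + 9360)) = 52030/(232 + 149769/16) = 52030/(153481/16) = 52030*(16/153481) = 832480/153481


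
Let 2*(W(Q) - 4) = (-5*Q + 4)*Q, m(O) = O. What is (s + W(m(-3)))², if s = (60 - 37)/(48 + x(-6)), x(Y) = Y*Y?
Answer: 4141225/7056 ≈ 586.91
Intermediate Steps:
x(Y) = Y²
s = 23/84 (s = (60 - 37)/(48 + (-6)²) = 23/(48 + 36) = 23/84 ≈ 0.27381)
W(Q) = 4 + Q*(4 - 5*Q)/2 (W(Q) = 4 + ((-5*Q + 4)*Q)/2 = 4 + ((4 - 5*Q)*Q)/2 = 4 + (Q*(4 - 5*Q))/2 = 4 + Q*(4 - 5*Q)/2)
(s + W(m(-3)))² = (23/84 + (4 + 2*(-3) - 5/2*(-3)²))² = (23/84 + (4 - 6 - 5/2*9))² = (23/84 + (4 - 6 - 45/2))² = (23/84 - 49/2)² = (-2035/84)² = 4141225/7056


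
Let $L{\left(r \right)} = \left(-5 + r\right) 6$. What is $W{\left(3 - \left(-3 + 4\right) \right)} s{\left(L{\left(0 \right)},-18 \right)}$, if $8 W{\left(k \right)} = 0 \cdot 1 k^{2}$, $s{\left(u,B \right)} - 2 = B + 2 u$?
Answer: $0$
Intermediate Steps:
$L{\left(r \right)} = -30 + 6 r$
$s{\left(u,B \right)} = 2 + B + 2 u$ ($s{\left(u,B \right)} = 2 + \left(B + 2 u\right) = 2 + B + 2 u$)
$W{\left(k \right)} = 0$ ($W{\left(k \right)} = \frac{0 \cdot 1 k^{2}}{8} = \frac{0 k^{2}}{8} = \frac{1}{8} \cdot 0 = 0$)
$W{\left(3 - \left(-3 + 4\right) \right)} s{\left(L{\left(0 \right)},-18 \right)} = 0 \left(2 - 18 + 2 \left(-30 + 6 \cdot 0\right)\right) = 0 \left(2 - 18 + 2 \left(-30 + 0\right)\right) = 0 \left(2 - 18 + 2 \left(-30\right)\right) = 0 \left(2 - 18 - 60\right) = 0 \left(-76\right) = 0$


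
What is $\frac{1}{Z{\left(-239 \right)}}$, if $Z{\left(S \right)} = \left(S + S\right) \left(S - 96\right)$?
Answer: $\frac{1}{160130} \approx 6.2449 \cdot 10^{-6}$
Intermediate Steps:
$Z{\left(S \right)} = 2 S \left(-96 + S\right)$
$\frac{1}{Z{\left(-239 \right)}} = \frac{1}{2 \left(-239\right) \left(-96 - 239\right)} = \frac{1}{2 \left(-239\right) \left(-335\right)} = \frac{1}{160130}$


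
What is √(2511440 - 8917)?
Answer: √2502523 ≈ 1581.9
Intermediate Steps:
√(2511440 - 8917) = √2502523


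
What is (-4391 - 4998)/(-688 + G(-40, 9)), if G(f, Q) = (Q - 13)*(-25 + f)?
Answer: 9389/428 ≈ 21.937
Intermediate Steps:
G(f, Q) = (-25 + f)*(-13 + Q) (G(f, Q) = (-13 + Q)*(-25 + f) = (-25 + f)*(-13 + Q))
(-4391 - 4998)/(-688 + G(-40, 9)) = (-4391 - 4998)/(-688 + (325 - 25*9 - 13*(-40) + 9*(-40))) = -9389/(-688 + (325 - 225 + 520 - 360)) = -9389/(-688 + 260) = -9389/(-428) = -9389*(-1/428) = 9389/428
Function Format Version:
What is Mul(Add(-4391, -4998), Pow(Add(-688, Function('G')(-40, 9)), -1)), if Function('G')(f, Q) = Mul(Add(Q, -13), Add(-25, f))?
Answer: Rational(9389, 428) ≈ 21.937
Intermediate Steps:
Function('G')(f, Q) = Mul(Add(-25, f), Add(-13, Q)) (Function('G')(f, Q) = Mul(Add(-13, Q), Add(-25, f)) = Mul(Add(-25, f), Add(-13, Q)))
Mul(Add(-4391, -4998), Pow(Add(-688, Function('G')(-40, 9)), -1)) = Mul(Add(-4391, -4998), Pow(Add(-688, Add(325, Mul(-25, 9), Mul(-13, -40), Mul(9, -40))), -1)) = Mul(-9389, Pow(Add(-688, Add(325, -225, 520, -360)), -1)) = Mul(-9389, Pow(Add(-688, 260), -1)) = Mul(-9389, Pow(-428, -1)) = Mul(-9389, Rational(-1, 428)) = Rational(9389, 428)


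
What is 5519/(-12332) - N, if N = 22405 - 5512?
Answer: -208329995/12332 ≈ -16893.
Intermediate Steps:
N = 16893
5519/(-12332) - N = 5519/(-12332) - 1*16893 = 5519*(-1/12332) - 16893 = -5519/12332 - 16893 = -208329995/12332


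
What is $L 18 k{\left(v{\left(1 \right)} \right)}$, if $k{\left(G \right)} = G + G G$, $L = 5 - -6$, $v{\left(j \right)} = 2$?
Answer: $1188$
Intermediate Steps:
$L = 11$ ($L = 5 + 6 = 11$)
$k{\left(G \right)} = G + G^{2}$
$L 18 k{\left(v{\left(1 \right)} \right)} = 11 \cdot 18 \cdot 2 \left(1 + 2\right) = 198 \cdot 2 \cdot 3 = 198 \cdot 6 = 1188$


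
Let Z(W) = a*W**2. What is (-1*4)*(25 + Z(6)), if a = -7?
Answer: 908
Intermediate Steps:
Z(W) = -7*W**2
(-1*4)*(25 + Z(6)) = (-1*4)*(25 - 7*6**2) = -4*(25 - 7*36) = -4*(25 - 252) = -4*(-227) = 908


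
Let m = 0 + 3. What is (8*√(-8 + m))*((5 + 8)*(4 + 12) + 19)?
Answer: 1816*I*√5 ≈ 4060.7*I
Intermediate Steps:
m = 3
(8*√(-8 + m))*((5 + 8)*(4 + 12) + 19) = (8*√(-8 + 3))*((5 + 8)*(4 + 12) + 19) = (8*√(-5))*(13*16 + 19) = (8*(I*√5))*(208 + 19) = (8*I*√5)*227 = 1816*I*√5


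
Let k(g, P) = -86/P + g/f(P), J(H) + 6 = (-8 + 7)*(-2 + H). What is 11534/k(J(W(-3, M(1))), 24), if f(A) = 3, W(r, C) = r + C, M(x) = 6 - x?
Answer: -138408/67 ≈ -2065.8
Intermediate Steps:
W(r, C) = C + r
J(H) = -4 - H (J(H) = -6 + (-8 + 7)*(-2 + H) = -6 - (-2 + H) = -6 + (2 - H) = -4 - H)
k(g, P) = -86/P + g/3
11534/k(J(W(-3, M(1))), 24) = 11534/(-86/24 + (-4 - ((6 - 1*1) - 3))/3) = 11534/(-86*1/24 + (-4 - ((6 - 1) - 3))/3) = 11534/(-43/12 + (-4 - (5 - 3))/3) = 11534/(-43/12 + (-4 - 1*2)/3) = 11534/(-43/12 + (-4 - 2)/3) = 11534/(-43/12 + (⅓)*(-6)) = 11534/(-43/12 - 2) = 11534/(-67/12) = 11534*(-12/67) = -138408/67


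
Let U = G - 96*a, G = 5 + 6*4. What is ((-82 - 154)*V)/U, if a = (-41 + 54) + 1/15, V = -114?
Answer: -134520/6127 ≈ -21.955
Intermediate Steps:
a = 196/15 (a = 13 + 1/15 = 196/15 ≈ 13.067)
G = 29 (G = 5 + 24 = 29)
U = -6127/5 (U = 29 - 96*196/15 = 29 - 6272/5 = -6127/5 ≈ -1225.4)
((-82 - 154)*V)/U = ((-82 - 154)*(-114))/(-6127/5) = -236*(-114)*(-5/6127) = 26904*(-5/6127) = -134520/6127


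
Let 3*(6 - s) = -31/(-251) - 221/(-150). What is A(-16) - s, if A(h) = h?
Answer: -2424779/112950 ≈ -21.468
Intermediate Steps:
s = 617579/112950 (s = 6 - (-31/(-251) - 221/(-150))/3 = 6 - (-31*(-1/251) - 221*(-1/150))/3 = 6 - (31/251 + 221/150)/3 = 6 - 1/3*60121/37650 = 6 - 60121/112950 = 617579/112950 ≈ 5.4677)
A(-16) - s = -16 - 1*617579/112950 = -16 - 617579/112950 = -2424779/112950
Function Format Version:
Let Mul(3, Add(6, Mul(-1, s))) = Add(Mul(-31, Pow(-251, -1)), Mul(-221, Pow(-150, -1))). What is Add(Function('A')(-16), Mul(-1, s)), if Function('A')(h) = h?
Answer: Rational(-2424779, 112950) ≈ -21.468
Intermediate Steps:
s = Rational(617579, 112950) (s = Add(6, Mul(Rational(-1, 3), Add(Mul(-31, Pow(-251, -1)), Mul(-221, Pow(-150, -1))))) = Add(6, Mul(Rational(-1, 3), Add(Mul(-31, Rational(-1, 251)), Mul(-221, Rational(-1, 150))))) = Add(6, Mul(Rational(-1, 3), Add(Rational(31, 251), Rational(221, 150)))) = Add(6, Mul(Rational(-1, 3), Rational(60121, 37650))) = Add(6, Rational(-60121, 112950)) = Rational(617579, 112950) ≈ 5.4677)
Add(Function('A')(-16), Mul(-1, s)) = Add(-16, Mul(-1, Rational(617579, 112950))) = Add(-16, Rational(-617579, 112950)) = Rational(-2424779, 112950)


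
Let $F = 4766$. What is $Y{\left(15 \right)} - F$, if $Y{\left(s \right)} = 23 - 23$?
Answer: $-4766$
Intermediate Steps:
$Y{\left(s \right)} = 0$
$Y{\left(15 \right)} - F = 0 - 4766 = -4766$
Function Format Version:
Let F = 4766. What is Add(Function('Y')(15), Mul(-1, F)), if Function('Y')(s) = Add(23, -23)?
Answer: -4766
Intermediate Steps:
Function('Y')(s) = 0
Add(Function('Y')(15), Mul(-1, F)) = Add(0, Mul(-1, 4766)) = Add(0, -4766) = -4766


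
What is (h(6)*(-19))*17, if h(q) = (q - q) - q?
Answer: 1938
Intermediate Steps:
h(q) = -q (h(q) = 0 - q = -q)
(h(6)*(-19))*17 = (-1*6*(-19))*17 = -6*(-19)*17 = 114*17 = 1938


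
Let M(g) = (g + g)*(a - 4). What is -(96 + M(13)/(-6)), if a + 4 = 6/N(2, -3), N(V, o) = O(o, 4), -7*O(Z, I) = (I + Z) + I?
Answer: -2506/15 ≈ -167.07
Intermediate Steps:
O(Z, I) = -2*I/7 - Z/7 (O(Z, I) = -((I + Z) + I)/7 = -(Z + 2*I)/7 = -2*I/7 - Z/7)
N(V, o) = -8/7 - o/7 (N(V, o) = -2/7*4 - o/7 = -8/7 - o/7)
a = -62/5 (a = -4 + 6/(-8/7 - ⅐*(-3)) = -4 + 6/(-8/7 + 3/7) = -4 + 6/(-5/7) = -4 + 6*(-7/5) = -4 - 42/5 = -62/5 ≈ -12.400)
M(g) = -164*g/5 (M(g) = (g + g)*(-62/5 - 4) = (2*g)*(-82/5) = -164*g/5)
-(96 + M(13)/(-6)) = -(96 + (-164/5*13)/(-6)) = -(96 - ⅙*(-2132/5)) = -(96 + 1066/15) = -1*2506/15 = -2506/15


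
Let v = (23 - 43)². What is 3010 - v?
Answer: 2610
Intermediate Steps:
v = 400 (v = (-20)² = 400)
3010 - v = 3010 - 1*400 = 3010 - 400 = 2610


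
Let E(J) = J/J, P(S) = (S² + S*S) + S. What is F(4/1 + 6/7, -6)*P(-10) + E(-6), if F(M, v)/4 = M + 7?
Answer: 63087/7 ≈ 9012.4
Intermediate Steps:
P(S) = S + 2*S² (P(S) = (S² + S²) + S = 2*S² + S = S + 2*S²)
F(M, v) = 28 + 4*M (F(M, v) = 4*(M + 7) = 4*(7 + M) = 28 + 4*M)
E(J) = 1
F(4/1 + 6/7, -6)*P(-10) + E(-6) = (28 + 4*(4/1 + 6/7))*(-10*(1 + 2*(-10))) + 1 = (28 + 4*(4*1 + 6*(⅐)))*(-10*(1 - 20)) + 1 = (28 + 4*(4 + 6/7))*(-10*(-19)) + 1 = (28 + 4*(34/7))*190 + 1 = (28 + 136/7)*190 + 1 = (332/7)*190 + 1 = 63080/7 + 1 = 63087/7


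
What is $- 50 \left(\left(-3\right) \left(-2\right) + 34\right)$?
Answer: $-2000$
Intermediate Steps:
$- 50 \left(\left(-3\right) \left(-2\right) + 34\right) = - 50 \left(6 + 34\right) = \left(-50\right) 40 = -2000$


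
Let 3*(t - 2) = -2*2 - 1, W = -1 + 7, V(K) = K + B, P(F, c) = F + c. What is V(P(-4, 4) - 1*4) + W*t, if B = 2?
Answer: 0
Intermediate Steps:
V(K) = 2 + K (V(K) = K + 2 = 2 + K)
W = 6
t = ⅓ (t = 2 + (-2*2 - 1)/3 = 2 + (-4 - 1)/3 = 2 + (⅓)*(-5) = 2 - 5/3 = ⅓ ≈ 0.33333)
V(P(-4, 4) - 1*4) + W*t = (2 + ((-4 + 4) - 1*4)) + 6*(⅓) = (2 + (0 - 4)) + 2 = (2 - 4) + 2 = -2 + 2 = 0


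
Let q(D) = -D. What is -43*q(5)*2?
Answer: 430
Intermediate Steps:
-43*q(5)*2 = -(-43)*5*2 = -43*(-5)*2 = 215*2 = 430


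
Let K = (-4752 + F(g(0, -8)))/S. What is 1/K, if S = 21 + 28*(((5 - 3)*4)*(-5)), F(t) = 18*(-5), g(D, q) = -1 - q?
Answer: 1099/4842 ≈ 0.22697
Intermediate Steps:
F(t) = -90
S = -1099 (S = 21 + 28*((2*4)*(-5)) = 21 + 28*(8*(-5)) = 21 + 28*(-40) = 21 - 1120 = -1099)
K = 4842/1099 (K = (-4752 - 90)/(-1099) = -4842*(-1/1099) = 4842/1099 ≈ 4.4058)
1/K = 1/(4842/1099) = 1099/4842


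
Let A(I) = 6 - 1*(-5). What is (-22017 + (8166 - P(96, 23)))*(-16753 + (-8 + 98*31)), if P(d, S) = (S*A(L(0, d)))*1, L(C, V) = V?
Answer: 193549192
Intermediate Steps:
A(I) = 11 (A(I) = 6 + 5 = 11)
P(d, S) = 11*S (P(d, S) = (S*11)*1 = (11*S)*1 = 11*S)
(-22017 + (8166 - P(96, 23)))*(-16753 + (-8 + 98*31)) = (-22017 + (8166 - 11*23))*(-16753 + (-8 + 98*31)) = (-22017 + (8166 - 1*253))*(-16753 + (-8 + 3038)) = (-22017 + (8166 - 253))*(-16753 + 3030) = (-22017 + 7913)*(-13723) = -14104*(-13723) = 193549192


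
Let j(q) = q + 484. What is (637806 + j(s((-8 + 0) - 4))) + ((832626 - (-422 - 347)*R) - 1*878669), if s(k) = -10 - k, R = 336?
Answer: 850633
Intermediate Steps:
j(q) = 484 + q
(637806 + j(s((-8 + 0) - 4))) + ((832626 - (-422 - 347)*R) - 1*878669) = (637806 + (484 + (-10 - ((-8 + 0) - 4)))) + ((832626 - (-422 - 347)*336) - 1*878669) = (637806 + (484 + (-10 - (-8 - 4)))) + ((832626 - (-769)*336) - 878669) = (637806 + (484 + (-10 - 1*(-12)))) + ((832626 - 1*(-258384)) - 878669) = (637806 + (484 + (-10 + 12))) + ((832626 + 258384) - 878669) = (637806 + (484 + 2)) + (1091010 - 878669) = (637806 + 486) + 212341 = 638292 + 212341 = 850633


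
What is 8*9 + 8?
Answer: 80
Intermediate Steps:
8*9 + 8 = 72 + 8 = 80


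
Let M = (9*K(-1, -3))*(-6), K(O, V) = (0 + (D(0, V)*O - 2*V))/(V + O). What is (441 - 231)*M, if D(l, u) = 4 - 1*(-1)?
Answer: 2835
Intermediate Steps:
D(l, u) = 5 (D(l, u) = 4 + 1 = 5)
K(O, V) = (-2*V + 5*O)/(O + V) (K(O, V) = (0 + (5*O - 2*V))/(V + O) = (0 + (-2*V + 5*O))/(O + V) = (-2*V + 5*O)/(O + V))
M = 27/2 (M = (9*((-2*(-3) + 5*(-1))/(-1 - 3)))*(-6) = (9*((6 - 5)/(-4)))*(-6) = (9*(-1/4*1))*(-6) = (9*(-1/4))*(-6) = -9/4*(-6) = 27/2 ≈ 13.500)
(441 - 231)*M = (441 - 231)*(27/2) = 210*(27/2) = 2835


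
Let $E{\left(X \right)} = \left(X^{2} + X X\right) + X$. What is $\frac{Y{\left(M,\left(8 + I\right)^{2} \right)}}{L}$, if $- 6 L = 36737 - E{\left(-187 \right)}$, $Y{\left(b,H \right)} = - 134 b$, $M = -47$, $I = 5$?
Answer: $\frac{18894}{16507} \approx 1.1446$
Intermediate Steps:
$E{\left(X \right)} = X + 2 X^{2}$ ($E{\left(X \right)} = \left(X^{2} + X^{2}\right) + X = 2 X^{2} + X = X + 2 X^{2}$)
$L = \frac{16507}{3}$ ($L = - \frac{36737 - - 187 \left(1 + 2 \left(-187\right)\right)}{6} = - \frac{36737 - - 187 \left(1 - 374\right)}{6} = - \frac{36737 - \left(-187\right) \left(-373\right)}{6} = - \frac{36737 - 69751}{6} = \left(- \frac{1}{6}\right) \left(-33014\right) = \frac{16507}{3} \approx 5502.3$)
$\frac{Y{\left(M,\left(8 + I\right)^{2} \right)}}{L} = \frac{\left(-134\right) \left(-47\right)}{\frac{16507}{3}} = 6298 \cdot \frac{3}{16507} = \frac{18894}{16507}$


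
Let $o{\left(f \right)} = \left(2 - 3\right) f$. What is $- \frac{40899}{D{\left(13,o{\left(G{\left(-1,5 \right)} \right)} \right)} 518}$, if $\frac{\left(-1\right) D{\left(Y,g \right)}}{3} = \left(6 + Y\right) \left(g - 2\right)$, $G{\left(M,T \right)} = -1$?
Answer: $- \frac{13633}{9842} \approx -1.3852$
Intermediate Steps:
$o{\left(f \right)} = - f$
$D{\left(Y,g \right)} = - 3 \left(-2 + g\right) \left(6 + Y\right)$ ($D{\left(Y,g \right)} = - 3 \left(6 + Y\right) \left(g - 2\right) = - 3 \left(6 + Y\right) \left(-2 + g\right) = - 3 \left(-2 + g\right) \left(6 + Y\right)$)
$- \frac{40899}{D{\left(13,o{\left(G{\left(-1,5 \right)} \right)} \right)} 518} = - \frac{40899}{\left(36 - 18 \left(\left(-1\right) \left(-1\right)\right) + 6 \cdot 13 - 39 \left(\left(-1\right) \left(-1\right)\right)\right) 518} = - \frac{40899}{\left(36 - 18 + 78 - 39 \cdot 1\right) 518} = - \frac{40899}{\left(36 - 18 + 78 - 39\right) 518} = - \frac{40899}{57 \cdot 518} = - \frac{40899}{29526} = \left(-40899\right) \frac{1}{29526} = - \frac{13633}{9842}$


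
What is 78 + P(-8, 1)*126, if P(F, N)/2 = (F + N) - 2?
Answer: -2190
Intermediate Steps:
P(F, N) = -4 + 2*F + 2*N (P(F, N) = 2*((F + N) - 2) = 2*(-2 + F + N) = -4 + 2*F + 2*N)
78 + P(-8, 1)*126 = 78 + (-4 + 2*(-8) + 2*1)*126 = 78 + (-4 - 16 + 2)*126 = 78 - 18*126 = 78 - 2268 = -2190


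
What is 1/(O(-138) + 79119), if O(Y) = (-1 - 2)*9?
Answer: 1/79092 ≈ 1.2644e-5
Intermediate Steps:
O(Y) = -27 (O(Y) = -3*9 = -27)
1/(O(-138) + 79119) = 1/(-27 + 79119) = 1/79092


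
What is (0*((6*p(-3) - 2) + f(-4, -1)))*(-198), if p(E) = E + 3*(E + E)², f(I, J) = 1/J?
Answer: 0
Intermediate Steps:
p(E) = E + 12*E² (p(E) = E + 3*(2*E)² = E + 3*(4*E²) = E + 12*E²)
(0*((6*p(-3) - 2) + f(-4, -1)))*(-198) = (0*((6*(-3*(1 + 12*(-3))) - 2) + 1/(-1)))*(-198) = (0*((6*(-3*(1 - 36)) - 2) - 1))*(-198) = (0*((6*(-3*(-35)) - 2) - 1))*(-198) = (0*((6*105 - 2) - 1))*(-198) = (0*((630 - 2) - 1))*(-198) = (0*(628 - 1))*(-198) = (0*627)*(-198) = 0*(-198) = 0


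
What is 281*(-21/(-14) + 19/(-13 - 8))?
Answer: 7025/42 ≈ 167.26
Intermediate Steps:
281*(-21/(-14) + 19/(-13 - 8)) = 281*(-21*(-1/14) + 19/(-21)) = 281*(3/2 + 19*(-1/21)) = 281*(3/2 - 19/21) = 281*(25/42) = 7025/42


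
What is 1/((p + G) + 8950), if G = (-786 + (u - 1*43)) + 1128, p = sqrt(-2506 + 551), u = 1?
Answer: 1850/17112891 - I*sqrt(1955)/85564455 ≈ 0.00010811 - 5.1675e-7*I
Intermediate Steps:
p = I*sqrt(1955) (p = sqrt(-1955) = I*sqrt(1955) ≈ 44.215*I)
G = 300 (G = (-786 + (1 - 1*43)) + 1128 = (-786 + (1 - 43)) + 1128 = (-786 - 42) + 1128 = -828 + 1128 = 300)
1/((p + G) + 8950) = 1/((I*sqrt(1955) + 300) + 8950) = 1/((300 + I*sqrt(1955)) + 8950) = 1/(9250 + I*sqrt(1955))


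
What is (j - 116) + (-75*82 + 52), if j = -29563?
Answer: -35777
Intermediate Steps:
(j - 116) + (-75*82 + 52) = (-29563 - 116) + (-75*82 + 52) = -29679 + (-6150 + 52) = -29679 - 6098 = -35777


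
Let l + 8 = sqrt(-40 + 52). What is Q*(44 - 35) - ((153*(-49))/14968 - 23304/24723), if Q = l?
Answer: -8703238535/123351288 + 18*sqrt(3) ≈ -39.380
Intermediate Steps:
l = -8 + 2*sqrt(3) (l = -8 + sqrt(-40 + 52) = -8 + sqrt(12) = -8 + 2*sqrt(3) ≈ -4.5359)
Q = -8 + 2*sqrt(3) ≈ -4.5359
Q*(44 - 35) - ((153*(-49))/14968 - 23304/24723) = (-8 + 2*sqrt(3))*(44 - 35) - ((153*(-49))/14968 - 23304/24723) = (-8 + 2*sqrt(3))*9 - (-7497*1/14968 - 23304*1/24723) = (-72 + 18*sqrt(3)) - (-7497/14968 - 7768/8241) = (-72 + 18*sqrt(3)) - 1*(-178054201/123351288) = (-72 + 18*sqrt(3)) + 178054201/123351288 = -8703238535/123351288 + 18*sqrt(3)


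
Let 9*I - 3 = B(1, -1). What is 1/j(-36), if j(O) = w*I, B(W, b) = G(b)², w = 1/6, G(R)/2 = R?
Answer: 54/7 ≈ 7.7143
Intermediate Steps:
G(R) = 2*R
w = ⅙ ≈ 0.16667
B(W, b) = 4*b² (B(W, b) = (2*b)² = 4*b²)
I = 7/9 (I = ⅓ + (4*(-1)²)/9 = ⅓ + (4*1)/9 = ⅓ + (⅑)*4 = ⅓ + 4/9 = 7/9 ≈ 0.77778)
j(O) = 7/54 (j(O) = (⅙)*(7/9) = 7/54)
1/j(-36) = 1/(7/54) = 54/7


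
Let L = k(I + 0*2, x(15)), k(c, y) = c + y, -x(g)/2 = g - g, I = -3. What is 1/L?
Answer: -1/3 ≈ -0.33333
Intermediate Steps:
x(g) = 0 (x(g) = -2*(g - g) = -2*0 = 0)
L = -3 (L = (-3 + 0*2) + 0 = (-3 + 0) + 0 = -3 + 0 = -3)
1/L = 1/(-3) = -1/3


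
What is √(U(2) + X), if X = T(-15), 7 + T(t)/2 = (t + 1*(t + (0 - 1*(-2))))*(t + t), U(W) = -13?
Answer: √1653 ≈ 40.657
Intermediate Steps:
T(t) = -14 + 4*t*(2 + 2*t) (T(t) = -14 + 2*((t + 1*(t + (0 - 1*(-2))))*(t + t)) = -14 + 2*((t + 1*(t + (0 + 2)))*(2*t)) = -14 + 2*((t + 1*(t + 2))*(2*t)) = -14 + 2*((t + 1*(2 + t))*(2*t)) = -14 + 2*((t + (2 + t))*(2*t)) = -14 + 2*((2 + 2*t)*(2*t)) = -14 + 2*(2*t*(2 + 2*t)) = -14 + 4*t*(2 + 2*t))
X = 1666 (X = -14 + 8*(-15) + 8*(-15)² = -14 - 120 + 8*225 = -14 - 120 + 1800 = 1666)
√(U(2) + X) = √(-13 + 1666) = √1653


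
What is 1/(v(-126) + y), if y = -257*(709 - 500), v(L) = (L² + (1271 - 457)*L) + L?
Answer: -1/140527 ≈ -7.1161e-6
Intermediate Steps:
v(L) = L² + 815*L (v(L) = (L² + 814*L) + L = L² + 815*L)
y = -53713 (y = -257*209 = -53713)
1/(v(-126) + y) = 1/(-126*(815 - 126) - 53713) = 1/(-126*689 - 53713) = 1/(-86814 - 53713) = 1/(-140527) = -1/140527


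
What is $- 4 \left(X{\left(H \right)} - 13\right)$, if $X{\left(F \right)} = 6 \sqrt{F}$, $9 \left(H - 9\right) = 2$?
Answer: $52 - 8 \sqrt{83} \approx -20.883$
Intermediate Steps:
$H = \frac{83}{9}$ ($H = 9 + \frac{1}{9} \cdot 2 = 9 + \frac{2}{9} = \frac{83}{9} \approx 9.2222$)
$- 4 \left(X{\left(H \right)} - 13\right) = - 4 \left(6 \sqrt{\frac{83}{9}} - 13\right) = - 4 \left(6 \frac{\sqrt{83}}{3} - 13\right) = - 4 \left(2 \sqrt{83} - 13\right) = - 4 \left(-13 + 2 \sqrt{83}\right) = 52 - 8 \sqrt{83}$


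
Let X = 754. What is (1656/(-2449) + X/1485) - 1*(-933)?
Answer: 3392489131/3636765 ≈ 932.83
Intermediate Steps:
(1656/(-2449) + X/1485) - 1*(-933) = (1656/(-2449) + 754/1485) - 1*(-933) = (1656*(-1/2449) + 754*(1/1485)) + 933 = (-1656/2449 + 754/1485) + 933 = -612614/3636765 + 933 = 3392489131/3636765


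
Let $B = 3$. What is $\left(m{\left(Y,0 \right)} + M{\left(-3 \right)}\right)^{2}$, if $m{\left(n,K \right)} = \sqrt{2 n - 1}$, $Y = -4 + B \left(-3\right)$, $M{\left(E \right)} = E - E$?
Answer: $-27$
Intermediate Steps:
$M{\left(E \right)} = 0$
$Y = -13$ ($Y = -4 + 3 \left(-3\right) = -4 - 9 = -13$)
$m{\left(n,K \right)} = \sqrt{-1 + 2 n}$
$\left(m{\left(Y,0 \right)} + M{\left(-3 \right)}\right)^{2} = \left(\sqrt{-1 + 2 \left(-13\right)} + 0\right)^{2} = \left(\sqrt{-1 - 26} + 0\right)^{2} = \left(\sqrt{-27} + 0\right)^{2} = \left(3 i \sqrt{3} + 0\right)^{2} = \left(3 i \sqrt{3}\right)^{2} = -27$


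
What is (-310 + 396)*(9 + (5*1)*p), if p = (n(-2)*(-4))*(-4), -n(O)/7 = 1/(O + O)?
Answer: 12814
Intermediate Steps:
n(O) = -7/(2*O) (n(O) = -7/(O + O) = -7*1/(2*O) = -7/(2*O))
p = 28 (p = (-7/2/(-2)*(-4))*(-4) = (-7/2*(-½)*(-4))*(-4) = ((7/4)*(-4))*(-4) = -7*(-4) = 28)
(-310 + 396)*(9 + (5*1)*p) = (-310 + 396)*(9 + (5*1)*28) = 86*(9 + 5*28) = 86*(9 + 140) = 86*149 = 12814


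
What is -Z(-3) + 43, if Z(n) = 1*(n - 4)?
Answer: 50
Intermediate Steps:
Z(n) = -4 + n (Z(n) = 1*(-4 + n) = -4 + n)
-Z(-3) + 43 = -(-4 - 3) + 43 = -1*(-7) + 43 = 7 + 43 = 50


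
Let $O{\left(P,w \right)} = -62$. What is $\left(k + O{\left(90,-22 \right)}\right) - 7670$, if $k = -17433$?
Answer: $-25165$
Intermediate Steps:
$\left(k + O{\left(90,-22 \right)}\right) - 7670 = \left(-17433 - 62\right) - 7670 = -17495 - 7670 = -25165$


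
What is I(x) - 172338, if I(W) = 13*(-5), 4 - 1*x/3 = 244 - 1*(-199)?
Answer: -172403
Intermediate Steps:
x = -1317 (x = 12 - 3*(244 - 1*(-199)) = 12 - 3*(244 + 199) = 12 - 3*443 = 12 - 1329 = -1317)
I(W) = -65
I(x) - 172338 = -65 - 172338 = -172403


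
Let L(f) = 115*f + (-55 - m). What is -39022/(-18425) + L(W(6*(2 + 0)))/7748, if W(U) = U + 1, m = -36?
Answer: 82384439/35689225 ≈ 2.3084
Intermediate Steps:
W(U) = 1 + U
L(f) = -19 + 115*f (L(f) = 115*f + (-55 - 1*(-36)) = 115*f + (-55 + 36) = 115*f - 19 = -19 + 115*f)
-39022/(-18425) + L(W(6*(2 + 0)))/7748 = -39022/(-18425) + (-19 + 115*(1 + 6*(2 + 0)))/7748 = -39022*(-1/18425) + (-19 + 115*(1 + 6*2))*(1/7748) = 39022/18425 + (-19 + 115*(1 + 12))*(1/7748) = 39022/18425 + (-19 + 115*13)*(1/7748) = 39022/18425 + (-19 + 1495)*(1/7748) = 39022/18425 + 1476*(1/7748) = 39022/18425 + 369/1937 = 82384439/35689225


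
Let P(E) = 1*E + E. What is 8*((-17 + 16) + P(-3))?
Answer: -56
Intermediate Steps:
P(E) = 2*E (P(E) = E + E = 2*E)
8*((-17 + 16) + P(-3)) = 8*((-17 + 16) + 2*(-3)) = 8*(-1 - 6) = 8*(-7) = -56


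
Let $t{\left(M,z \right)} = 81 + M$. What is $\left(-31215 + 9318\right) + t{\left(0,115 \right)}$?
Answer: $-21816$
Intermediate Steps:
$\left(-31215 + 9318\right) + t{\left(0,115 \right)} = \left(-31215 + 9318\right) + \left(81 + 0\right) = -21897 + 81 = -21816$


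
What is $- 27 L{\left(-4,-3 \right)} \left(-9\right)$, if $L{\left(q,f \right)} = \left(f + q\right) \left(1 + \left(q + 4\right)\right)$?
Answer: $-1701$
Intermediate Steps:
$L{\left(q,f \right)} = \left(5 + q\right) \left(f + q\right)$ ($L{\left(q,f \right)} = \left(f + q\right) \left(1 + \left(4 + q\right)\right) = \left(f + q\right) \left(5 + q\right) = \left(5 + q\right) \left(f + q\right)$)
$- 27 L{\left(-4,-3 \right)} \left(-9\right) = - 27 \left(\left(-4\right)^{2} + 5 \left(-3\right) + 5 \left(-4\right) - -12\right) \left(-9\right) = - 27 \left(16 - 15 - 20 + 12\right) \left(-9\right) = \left(-27\right) \left(-7\right) \left(-9\right) = 189 \left(-9\right) = -1701$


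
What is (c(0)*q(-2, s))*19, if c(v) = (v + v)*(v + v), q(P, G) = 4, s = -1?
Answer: 0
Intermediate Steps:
c(v) = 4*v² (c(v) = (2*v)*(2*v) = 4*v²)
(c(0)*q(-2, s))*19 = ((4*0²)*4)*19 = ((4*0)*4)*19 = (0*4)*19 = 0*19 = 0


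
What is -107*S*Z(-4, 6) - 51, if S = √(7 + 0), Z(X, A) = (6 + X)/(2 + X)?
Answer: -51 + 107*√7 ≈ 232.10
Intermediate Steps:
Z(X, A) = (6 + X)/(2 + X)
S = √7 ≈ 2.6458
-107*S*Z(-4, 6) - 51 = -107*√7*(6 - 4)/(2 - 4) - 51 = -107*√7*2/(-2) - 51 = -107*√7*(-½*2) - 51 = -107*√7*(-1) - 51 = -(-107)*√7 - 51 = 107*√7 - 51 = -51 + 107*√7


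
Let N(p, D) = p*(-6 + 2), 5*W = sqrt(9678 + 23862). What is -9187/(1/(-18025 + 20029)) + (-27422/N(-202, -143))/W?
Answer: -18410748 - 13711*sqrt(8385)/1355016 ≈ -1.8411e+7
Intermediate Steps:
W = 2*sqrt(8385)/5 (W = sqrt(9678 + 23862)/5 = sqrt(33540)/5 = (2*sqrt(8385))/5 = 2*sqrt(8385)/5 ≈ 36.628)
N(p, D) = -4*p (N(p, D) = p*(-4) = -4*p)
-9187/(1/(-18025 + 20029)) + (-27422/N(-202, -143))/W = -9187/(1/(-18025 + 20029)) + (-27422/((-4*(-202))))/((2*sqrt(8385)/5)) = -9187/(1/2004) + (-27422/808)*(sqrt(8385)/3354) = -9187/1/2004 + (-27422*1/808)*(sqrt(8385)/3354) = -9187*2004 - 13711*sqrt(8385)/1355016 = -18410748 - 13711*sqrt(8385)/1355016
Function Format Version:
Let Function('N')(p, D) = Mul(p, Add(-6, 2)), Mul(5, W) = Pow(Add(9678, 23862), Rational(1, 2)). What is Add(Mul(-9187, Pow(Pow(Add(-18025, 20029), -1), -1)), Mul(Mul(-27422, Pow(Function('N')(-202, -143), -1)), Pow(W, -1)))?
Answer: Add(-18410748, Mul(Rational(-13711, 1355016), Pow(8385, Rational(1, 2)))) ≈ -1.8411e+7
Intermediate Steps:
W = Mul(Rational(2, 5), Pow(8385, Rational(1, 2))) (W = Mul(Rational(1, 5), Pow(Add(9678, 23862), Rational(1, 2))) = Mul(Rational(1, 5), Pow(33540, Rational(1, 2))) = Mul(Rational(1, 5), Mul(2, Pow(8385, Rational(1, 2)))) = Mul(Rational(2, 5), Pow(8385, Rational(1, 2))) ≈ 36.628)
Function('N')(p, D) = Mul(-4, p) (Function('N')(p, D) = Mul(p, -4) = Mul(-4, p))
Add(Mul(-9187, Pow(Pow(Add(-18025, 20029), -1), -1)), Mul(Mul(-27422, Pow(Function('N')(-202, -143), -1)), Pow(W, -1))) = Add(Mul(-9187, Pow(Pow(Add(-18025, 20029), -1), -1)), Mul(Mul(-27422, Pow(Mul(-4, -202), -1)), Pow(Mul(Rational(2, 5), Pow(8385, Rational(1, 2))), -1))) = Add(Mul(-9187, Pow(Pow(2004, -1), -1)), Mul(Mul(-27422, Pow(808, -1)), Mul(Rational(1, 3354), Pow(8385, Rational(1, 2))))) = Add(Mul(-9187, Pow(Rational(1, 2004), -1)), Mul(Mul(-27422, Rational(1, 808)), Mul(Rational(1, 3354), Pow(8385, Rational(1, 2))))) = Add(Mul(-9187, 2004), Mul(Rational(-13711, 404), Mul(Rational(1, 3354), Pow(8385, Rational(1, 2))))) = Add(-18410748, Mul(Rational(-13711, 1355016), Pow(8385, Rational(1, 2))))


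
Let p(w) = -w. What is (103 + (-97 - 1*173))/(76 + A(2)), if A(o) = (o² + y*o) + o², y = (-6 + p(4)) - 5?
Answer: -167/54 ≈ -3.0926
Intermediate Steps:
y = -15 (y = (-6 - 1*4) - 5 = (-6 - 4) - 5 = -10 - 5 = -15)
A(o) = -15*o + 2*o² (A(o) = (o² - 15*o) + o² = -15*o + 2*o²)
(103 + (-97 - 1*173))/(76 + A(2)) = (103 + (-97 - 1*173))/(76 + 2*(-15 + 2*2)) = (103 + (-97 - 173))/(76 + 2*(-15 + 4)) = (103 - 270)/(76 + 2*(-11)) = -167/(76 - 22) = -167/54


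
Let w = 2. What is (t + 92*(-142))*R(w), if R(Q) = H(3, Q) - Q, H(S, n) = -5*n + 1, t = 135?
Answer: 142219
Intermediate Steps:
H(S, n) = 1 - 5*n
R(Q) = 1 - 6*Q (R(Q) = (1 - 5*Q) - Q = 1 - 6*Q)
(t + 92*(-142))*R(w) = (135 + 92*(-142))*(1 - 6*2) = (135 - 13064)*(1 - 12) = -12929*(-11) = 142219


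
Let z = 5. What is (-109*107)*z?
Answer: -58315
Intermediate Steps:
(-109*107)*z = -109*107*5 = -11663*5 = -58315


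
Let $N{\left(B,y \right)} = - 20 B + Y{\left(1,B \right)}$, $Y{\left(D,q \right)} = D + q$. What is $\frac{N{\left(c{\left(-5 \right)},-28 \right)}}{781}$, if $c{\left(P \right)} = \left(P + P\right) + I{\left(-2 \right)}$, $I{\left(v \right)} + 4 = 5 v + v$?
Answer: $\frac{45}{71} \approx 0.6338$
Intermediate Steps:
$I{\left(v \right)} = -4 + 6 v$ ($I{\left(v \right)} = -4 + \left(5 v + v\right) = -4 + 6 v$)
$c{\left(P \right)} = -16 + 2 P$ ($c{\left(P \right)} = \left(P + P\right) + \left(-4 + 6 \left(-2\right)\right) = 2 P - 16 = -16 + 2 P$)
$N{\left(B,y \right)} = 1 - 19 B$ ($N{\left(B,y \right)} = - 20 B + \left(1 + B\right) = 1 - 19 B$)
$\frac{N{\left(c{\left(-5 \right)},-28 \right)}}{781} = \frac{1 - 19 \left(-16 + 2 \left(-5\right)\right)}{781} = \left(1 - 19 \left(-16 - 10\right)\right) \frac{1}{781} = \left(1 - -494\right) \frac{1}{781} = \left(1 + 494\right) \frac{1}{781} = 495 \cdot \frac{1}{781} = \frac{45}{71}$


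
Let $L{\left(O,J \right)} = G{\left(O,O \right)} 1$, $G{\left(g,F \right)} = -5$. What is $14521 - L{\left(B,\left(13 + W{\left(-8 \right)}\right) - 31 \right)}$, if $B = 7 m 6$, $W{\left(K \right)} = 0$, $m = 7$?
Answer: $14526$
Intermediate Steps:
$B = 294$ ($B = 7 \cdot 7 \cdot 6 = 49 \cdot 6 = 294$)
$L{\left(O,J \right)} = -5$ ($L{\left(O,J \right)} = \left(-5\right) 1 = -5$)
$14521 - L{\left(B,\left(13 + W{\left(-8 \right)}\right) - 31 \right)} = 14521 - -5 = 14521 + 5 = 14526$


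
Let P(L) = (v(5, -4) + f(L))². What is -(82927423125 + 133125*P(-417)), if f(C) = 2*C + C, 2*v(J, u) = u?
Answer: -291934871250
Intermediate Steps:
v(J, u) = u/2
f(C) = 3*C
P(L) = (-2 + 3*L)² (P(L) = ((½)*(-4) + 3*L)² = (-2 + 3*L)²)
-(82927423125 + 133125*P(-417)) = -(82927423125 + 133125*(-2 + 3*(-417))²) = -(82927423125 + 133125*(-2 - 1251)²) = -133125/(1/((-1253)² + 622929)) = -133125/(1/(1570009 + 622929)) = -133125/(1/2192938) = -133125/1/2192938 = -133125*2192938 = -291934871250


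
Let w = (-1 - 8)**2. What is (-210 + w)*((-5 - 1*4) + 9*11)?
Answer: -11610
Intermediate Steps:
w = 81 (w = (-9)**2 = 81)
(-210 + w)*((-5 - 1*4) + 9*11) = (-210 + 81)*((-5 - 1*4) + 9*11) = -129*((-5 - 4) + 99) = -129*(-9 + 99) = -129*90 = -11610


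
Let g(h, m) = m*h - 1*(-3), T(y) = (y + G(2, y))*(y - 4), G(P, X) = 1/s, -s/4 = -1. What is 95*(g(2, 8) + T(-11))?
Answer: 68495/4 ≈ 17124.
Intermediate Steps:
s = 4 (s = -4*(-1) = 4)
G(P, X) = 1/4
T(y) = (-4 + y)*(1/4 + y) (T(y) = (y + 1/4)*(y - 4) = (1/4 + y)*(-4 + y) = (-4 + y)*(1/4 + y))
g(h, m) = 3 + h*m (g(h, m) = h*m + 3 = 3 + h*m)
95*(g(2, 8) + T(-11)) = 95*((3 + 2*8) + (-1 + (-11)**2 - 15/4*(-11))) = 95*((3 + 16) + (-1 + 121 + 165/4)) = 95*(19 + 645/4) = 95*(721/4) = 68495/4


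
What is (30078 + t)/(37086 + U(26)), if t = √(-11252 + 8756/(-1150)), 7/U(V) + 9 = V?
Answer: 511326/630469 + 17*I*√148908394/72503935 ≈ 0.81102 + 0.0028612*I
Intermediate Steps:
U(V) = 7/(-9 + V)
t = I*√148908394/115 (t = √(-11252 + 8756*(-1/1150)) = √(-11252 - 4378/575) = √(-6474278/575) = I*√148908394/115 ≈ 106.11*I)
(30078 + t)/(37086 + U(26)) = (30078 + I*√148908394/115)/(37086 + 7/(-9 + 26)) = (30078 + I*√148908394/115)/(37086 + 7/17) = (30078 + I*√148908394/115)/(630469/17) = (30078 + I*√148908394/115)*(17/630469) = 511326/630469 + 17*I*√148908394/72503935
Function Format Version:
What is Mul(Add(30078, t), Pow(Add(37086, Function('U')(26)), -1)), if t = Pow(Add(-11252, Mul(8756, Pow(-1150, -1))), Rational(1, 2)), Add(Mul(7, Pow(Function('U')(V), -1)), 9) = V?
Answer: Add(Rational(511326, 630469), Mul(Rational(17, 72503935), I, Pow(148908394, Rational(1, 2)))) ≈ Add(0.81102, Mul(0.0028612, I))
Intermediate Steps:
Function('U')(V) = Mul(7, Pow(Add(-9, V), -1))
t = Mul(Rational(1, 115), I, Pow(148908394, Rational(1, 2))) (t = Pow(Add(-11252, Mul(8756, Rational(-1, 1150))), Rational(1, 2)) = Pow(Add(-11252, Rational(-4378, 575)), Rational(1, 2)) = Pow(Rational(-6474278, 575), Rational(1, 2)) = Mul(Rational(1, 115), I, Pow(148908394, Rational(1, 2))) ≈ Mul(106.11, I))
Mul(Add(30078, t), Pow(Add(37086, Function('U')(26)), -1)) = Mul(Add(30078, Mul(Rational(1, 115), I, Pow(148908394, Rational(1, 2)))), Pow(Add(37086, Mul(7, Pow(Add(-9, 26), -1))), -1)) = Mul(Add(30078, Mul(Rational(1, 115), I, Pow(148908394, Rational(1, 2)))), Pow(Add(37086, Mul(7, Pow(17, -1))), -1)) = Mul(Add(30078, Mul(Rational(1, 115), I, Pow(148908394, Rational(1, 2)))), Pow(Add(37086, Mul(7, Rational(1, 17))), -1)) = Mul(Add(30078, Mul(Rational(1, 115), I, Pow(148908394, Rational(1, 2)))), Pow(Add(37086, Rational(7, 17)), -1)) = Mul(Add(30078, Mul(Rational(1, 115), I, Pow(148908394, Rational(1, 2)))), Pow(Rational(630469, 17), -1)) = Mul(Add(30078, Mul(Rational(1, 115), I, Pow(148908394, Rational(1, 2)))), Rational(17, 630469)) = Add(Rational(511326, 630469), Mul(Rational(17, 72503935), I, Pow(148908394, Rational(1, 2))))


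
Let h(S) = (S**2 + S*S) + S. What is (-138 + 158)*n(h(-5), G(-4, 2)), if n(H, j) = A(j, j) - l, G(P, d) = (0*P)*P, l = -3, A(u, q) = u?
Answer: 60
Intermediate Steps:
h(S) = S + 2*S**2 (h(S) = (S**2 + S**2) + S = 2*S**2 + S = S + 2*S**2)
G(P, d) = 0 (G(P, d) = 0*P = 0)
n(H, j) = 3 + j (n(H, j) = j - 1*(-3) = j + 3 = 3 + j)
(-138 + 158)*n(h(-5), G(-4, 2)) = (-138 + 158)*(3 + 0) = 20*3 = 60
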